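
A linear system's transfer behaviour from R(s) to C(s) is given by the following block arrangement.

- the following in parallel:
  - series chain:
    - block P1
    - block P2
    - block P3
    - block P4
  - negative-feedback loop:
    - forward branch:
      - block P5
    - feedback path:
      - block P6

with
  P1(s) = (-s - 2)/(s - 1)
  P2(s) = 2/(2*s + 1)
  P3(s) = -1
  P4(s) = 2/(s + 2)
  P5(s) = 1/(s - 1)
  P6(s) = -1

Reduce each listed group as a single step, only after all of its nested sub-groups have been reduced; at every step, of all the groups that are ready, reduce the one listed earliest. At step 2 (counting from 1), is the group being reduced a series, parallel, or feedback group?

[1] cascade P1, P2, P3, P4
[2] close the feedback loop around P5, P6
[3] sum the parallel branches (P1*P2*P3*P4), [P5/(1+P5*P6)]
The group at step 2 is a feedback group.

Final answer: feedback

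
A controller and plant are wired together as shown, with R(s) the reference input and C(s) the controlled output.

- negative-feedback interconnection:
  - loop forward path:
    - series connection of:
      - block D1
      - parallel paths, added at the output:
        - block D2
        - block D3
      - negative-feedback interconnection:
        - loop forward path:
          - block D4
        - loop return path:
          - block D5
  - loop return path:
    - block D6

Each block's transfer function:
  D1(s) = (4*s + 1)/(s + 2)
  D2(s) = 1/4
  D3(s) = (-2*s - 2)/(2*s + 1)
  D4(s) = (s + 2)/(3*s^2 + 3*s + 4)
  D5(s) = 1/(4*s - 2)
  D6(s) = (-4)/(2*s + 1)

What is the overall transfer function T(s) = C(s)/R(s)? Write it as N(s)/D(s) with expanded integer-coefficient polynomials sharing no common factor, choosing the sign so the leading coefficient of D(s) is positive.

First reduce the diagram to T(s).

Step 1: reduce the parallel group D2, D3, giving (-6*s - 7)/(8*s + 4)
Step 2: reduce the feedback loop with forward D4 and return D5, giving (4*s^2 + 6*s - 4)/(12*s^3 + 6*s^2 + 11*s - 6)
Step 3: cascade D1, (D2+D3), [D4/(1+D4*D5)], giving (-48*s^3 - 44*s^2 + 20*s + 7)/(48*s^4 + 48*s^3 + 56*s^2 - 2*s - 12)
Step 4: feedback reduction of (D1*(D2+D3)*[D4/(1+D4*D5)]), D6; the result is T(s) itself (integer coefficients, no common factor, positive leading denominator coefficient)

Answer: (-96*s^4 - 136*s^3 - 4*s^2 + 34*s + 7)/(96*s^5 + 144*s^4 + 352*s^3 + 228*s^2 - 106*s - 40)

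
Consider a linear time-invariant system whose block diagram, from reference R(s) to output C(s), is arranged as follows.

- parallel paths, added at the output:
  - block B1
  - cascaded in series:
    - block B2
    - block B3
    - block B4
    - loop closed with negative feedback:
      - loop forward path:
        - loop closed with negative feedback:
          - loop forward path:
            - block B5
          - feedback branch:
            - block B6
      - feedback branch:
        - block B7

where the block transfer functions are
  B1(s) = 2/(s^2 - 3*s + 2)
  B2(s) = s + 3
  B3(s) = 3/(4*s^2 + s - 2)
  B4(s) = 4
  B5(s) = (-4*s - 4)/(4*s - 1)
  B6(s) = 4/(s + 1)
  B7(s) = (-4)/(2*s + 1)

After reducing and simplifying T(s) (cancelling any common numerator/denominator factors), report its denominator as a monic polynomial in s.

The answer is s^6 - 9*s^5/2 + 87*s^4/16 + 33*s^3/32 - 147*s^2/32 + 3*s/2 + 1/8.

Reasoning:
Step 1 - apply the feedback formula to B5, B6; result (-4*s - 4)/(4*s - 17)
Step 2 - reduce the feedback loop with forward [B5/(1+B5*B6)] and return B7; result (-8*s^2 - 12*s - 4)/(8*s^2 - 14*s - 1)
Step 3 - series reduction of B2, B3, B4, [[B5/(1+B5*B6)]/(1+[B5/(1+B5*B6)]*B7)]; result (-96*s^3 - 432*s^2 - 480*s - 144)/(32*s^4 - 48*s^3 - 34*s^2 + 27*s + 2)
Step 4 - add B1, (B2*B3*B4*[[B5/(1+B5*B6)]/(1+[B5/(1+B5*B6)]*B7)]) (parallel); result (-96*s^5 - 80*s^4 + 528*s^3 + 364*s^2 - 474*s - 284)/(32*s^6 - 144*s^5 + 174*s^4 + 33*s^3 - 147*s^2 + 48*s + 4)
No further cancellation is possible in the step-4 result, so that is T(s). Its denominator becomes monic after dividing by the leading coefficient 32.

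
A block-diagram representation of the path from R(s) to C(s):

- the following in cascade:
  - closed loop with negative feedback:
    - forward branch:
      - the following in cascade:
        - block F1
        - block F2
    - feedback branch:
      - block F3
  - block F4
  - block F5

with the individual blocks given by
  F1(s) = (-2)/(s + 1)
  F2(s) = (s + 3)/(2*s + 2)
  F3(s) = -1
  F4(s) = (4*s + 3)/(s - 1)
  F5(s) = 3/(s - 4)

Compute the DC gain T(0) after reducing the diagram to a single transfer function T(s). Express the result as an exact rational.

First reduce the diagram to T(s).

Step 1: multiply F1, F2 (series); result (-s - 3)/(s^2 + 2*s + 1)
Step 2: feedback reduction of (F1*F2), F3; result (-s - 3)/(s^2 + 3*s + 4)
Step 3: combine [(F1*F2)/(1+(F1*F2)*F3)], F4, F5 in series; result (-12*s^2 - 45*s - 27)/(s^4 - 2*s^3 - 7*s^2 - 8*s + 16)
The step-3 result is T(s). Setting s = 0: T(0) = -27/16.

Answer: -27/16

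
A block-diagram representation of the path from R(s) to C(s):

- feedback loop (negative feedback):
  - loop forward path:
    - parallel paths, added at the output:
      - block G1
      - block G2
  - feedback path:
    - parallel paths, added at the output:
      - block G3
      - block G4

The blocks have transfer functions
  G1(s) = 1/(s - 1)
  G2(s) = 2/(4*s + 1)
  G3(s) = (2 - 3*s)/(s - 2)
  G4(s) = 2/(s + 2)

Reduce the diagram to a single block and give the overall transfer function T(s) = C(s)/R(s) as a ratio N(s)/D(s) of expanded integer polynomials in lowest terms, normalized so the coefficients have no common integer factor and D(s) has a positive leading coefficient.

First reduce the diagram to T(s).

(1) parallel reduction of G1, G2 gives (6*s - 1)/(4*s^2 - 3*s - 1)
(2) parallel reduction of G3, G4 gives (-3*s^2 - 2*s)/(s^2 - 4)
(3) feedback reduction of (G1+G2), (G3+G4), giving the overall T(s)

Answer: (6*s^3 - s^2 - 24*s + 4)/(4*s^4 - 21*s^3 - 26*s^2 + 14*s + 4)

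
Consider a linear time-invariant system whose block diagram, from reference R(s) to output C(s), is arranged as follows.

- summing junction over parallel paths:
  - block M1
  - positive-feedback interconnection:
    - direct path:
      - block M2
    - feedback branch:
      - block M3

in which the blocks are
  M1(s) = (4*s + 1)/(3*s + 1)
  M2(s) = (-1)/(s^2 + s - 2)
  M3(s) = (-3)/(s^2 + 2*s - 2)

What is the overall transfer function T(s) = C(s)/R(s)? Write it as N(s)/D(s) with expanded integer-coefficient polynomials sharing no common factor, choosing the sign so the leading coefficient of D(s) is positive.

1. collapse the loop (M2 forward, M3 return) -> (-s^2 - 2*s + 2)/(s^4 + 3*s^3 - 2*s^2 - 6*s + 1)
2. add M1, [M2/(1-M2*M3)] (parallel), which is the overall transfer function T(s) = C(s)/R(s) in lowest terms

Therefore the answer is (4*s^5 + 13*s^4 - 8*s^3 - 33*s^2 + 2*s + 3)/(3*s^5 + 10*s^4 - 3*s^3 - 20*s^2 - 3*s + 1).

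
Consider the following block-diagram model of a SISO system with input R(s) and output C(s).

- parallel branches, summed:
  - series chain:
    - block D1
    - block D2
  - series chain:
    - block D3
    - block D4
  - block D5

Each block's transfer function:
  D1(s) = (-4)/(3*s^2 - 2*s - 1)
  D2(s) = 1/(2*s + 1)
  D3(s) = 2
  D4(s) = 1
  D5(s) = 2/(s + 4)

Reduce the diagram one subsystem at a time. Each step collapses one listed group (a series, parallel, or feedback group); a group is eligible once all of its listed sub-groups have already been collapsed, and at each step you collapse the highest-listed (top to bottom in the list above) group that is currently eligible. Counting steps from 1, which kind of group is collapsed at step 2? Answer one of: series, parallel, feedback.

Answer: series

Working:
[1] multiply D1, D2 (series)
[2] cascade D3, D4
[3] reduce the parallel group (D1*D2), (D3*D4), D5
So the answer for step 2 is series.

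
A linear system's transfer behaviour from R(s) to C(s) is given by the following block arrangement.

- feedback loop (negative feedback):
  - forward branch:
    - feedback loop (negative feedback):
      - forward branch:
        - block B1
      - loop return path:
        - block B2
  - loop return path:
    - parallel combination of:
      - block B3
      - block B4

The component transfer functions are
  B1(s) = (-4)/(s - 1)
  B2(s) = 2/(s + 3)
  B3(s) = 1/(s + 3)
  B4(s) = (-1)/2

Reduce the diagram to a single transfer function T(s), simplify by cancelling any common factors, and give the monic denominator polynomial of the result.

Reducing step by step:

[1] collapse the loop (B1 forward, B2 return); result (-4*s - 12)/(s^2 + 2*s - 11)
[2] sum the parallel branches B3, B4; result (-s - 1)/(2*s + 6)
[3] close the feedback loop around [B1/(1+B1*B2)], (B3+B4); result (-4*s - 12)/(s^2 + 4*s - 9)
No further cancellation is possible in the step-3 result, so that is T(s). Its denominator is already monic.

Answer: s^2 + 4*s - 9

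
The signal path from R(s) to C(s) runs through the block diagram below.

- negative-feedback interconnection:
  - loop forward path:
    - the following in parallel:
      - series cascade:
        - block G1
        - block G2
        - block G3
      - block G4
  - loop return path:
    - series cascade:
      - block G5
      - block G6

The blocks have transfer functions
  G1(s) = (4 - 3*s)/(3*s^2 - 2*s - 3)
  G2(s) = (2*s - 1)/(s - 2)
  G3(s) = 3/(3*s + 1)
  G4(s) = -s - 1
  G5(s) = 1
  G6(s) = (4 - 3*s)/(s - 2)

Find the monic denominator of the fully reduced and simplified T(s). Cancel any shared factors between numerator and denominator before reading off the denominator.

Answer: s^6 - 7*s^5/3 - 23*s^4/9 + 79*s^3/9 - 41*s^2/9 + 2*s - 28/9

Working:
[1] multiply G1, G2, G3 (series) gives (-18*s^2 + 33*s - 12)/(9*s^4 - 21*s^3 - 5*s^2 + 19*s + 6)
[2] sum the parallel branches (G1*G2*G3), G4 gives (-9*s^5 + 12*s^4 + 26*s^3 - 32*s^2 + 8*s - 18)/(9*s^4 - 21*s^3 - 5*s^2 + 19*s + 6)
[3] cascade G5, G6 gives (4 - 3*s)/(s - 2)
[4] apply the feedback formula to ((G1*G2*G3)+G4), (G5*G6) gives (-9*s^6 + 30*s^5 + 2*s^4 - 84*s^3 + 72*s^2 - 34*s + 36)/(27*s^6 - 63*s^5 - 69*s^4 + 237*s^3 - 123*s^2 + 54*s - 84)
The result of step 4 is T(s) in lowest terms. Its denominator has leading coefficient 27; dividing the denominator through by 27 makes it monic.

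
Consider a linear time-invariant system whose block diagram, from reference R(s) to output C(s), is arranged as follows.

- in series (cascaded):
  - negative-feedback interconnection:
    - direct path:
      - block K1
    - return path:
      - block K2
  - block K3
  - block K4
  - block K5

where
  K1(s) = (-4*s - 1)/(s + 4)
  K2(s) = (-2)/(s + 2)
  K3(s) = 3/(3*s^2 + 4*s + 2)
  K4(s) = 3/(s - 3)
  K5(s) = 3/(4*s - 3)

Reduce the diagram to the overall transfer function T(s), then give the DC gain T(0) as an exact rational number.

Reducing step by step:

Step 1: close the feedback loop around K1, K2 = (-4*s^2 - 9*s - 2)/(s^2 + 14*s + 10)
Step 2: reduce the series chain [K1/(1+K1*K2)], K3, K4, K5 = (-108*s^2 - 243*s - 54)/(12*s^6 + 139*s^5 - 311*s^4 - 634*s^3 - 148*s^2 + 312*s + 180)
That last expression is T(s); at s = 0 only the constant terms survive, so T(0) = -54/180 = -3/10.

Answer: -3/10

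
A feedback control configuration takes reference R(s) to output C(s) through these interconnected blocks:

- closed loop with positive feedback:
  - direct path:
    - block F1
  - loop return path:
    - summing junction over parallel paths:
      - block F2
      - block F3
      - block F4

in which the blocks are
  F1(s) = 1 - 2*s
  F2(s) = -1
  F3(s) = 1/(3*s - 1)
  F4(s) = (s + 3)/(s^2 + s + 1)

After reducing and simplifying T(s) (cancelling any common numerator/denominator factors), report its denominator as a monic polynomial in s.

First reduce the diagram to T(s).

Step 1. reduce the parallel group F2, F3, F4: (-3*s^3 + 2*s^2 + 7*s - 1)/(3*s^3 + 2*s^2 + 2*s - 1)
Step 2. close the feedback loop around F1, (F2+F3+F4): (6*s^4 + s^3 + 2*s^2 - 4*s + 1)/(6*s^4 - 10*s^3 - 14*s^2 + 7*s)
Step 2 gives the fully reduced T(s), with no common factor left to cancel. The denominator's leading coefficient is 6, so divide each of its coefficients by 6 to get the monic form.

Answer: s^4 - 5*s^3/3 - 7*s^2/3 + 7*s/6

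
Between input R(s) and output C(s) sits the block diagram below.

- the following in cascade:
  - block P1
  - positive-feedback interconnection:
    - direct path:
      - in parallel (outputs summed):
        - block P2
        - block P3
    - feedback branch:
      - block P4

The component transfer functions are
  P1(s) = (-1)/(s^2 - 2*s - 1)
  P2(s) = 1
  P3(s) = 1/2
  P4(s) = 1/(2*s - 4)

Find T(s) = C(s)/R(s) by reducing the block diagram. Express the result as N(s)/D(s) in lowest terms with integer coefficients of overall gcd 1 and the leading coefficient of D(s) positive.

The answer is (12 - 6*s)/(4*s^3 - 19*s^2 + 18*s + 11).

Reasoning:
Step 1: add P2, P3 (parallel), giving 3/2
Step 2: collapse the loop ((P2+P3) forward, P4 return), giving (6*s - 12)/(4*s - 11)
Step 3: multiply P1, [(P2+P3)/(1-(P2+P3)*P4)] (series): this yields T(s), and no further normalization is needed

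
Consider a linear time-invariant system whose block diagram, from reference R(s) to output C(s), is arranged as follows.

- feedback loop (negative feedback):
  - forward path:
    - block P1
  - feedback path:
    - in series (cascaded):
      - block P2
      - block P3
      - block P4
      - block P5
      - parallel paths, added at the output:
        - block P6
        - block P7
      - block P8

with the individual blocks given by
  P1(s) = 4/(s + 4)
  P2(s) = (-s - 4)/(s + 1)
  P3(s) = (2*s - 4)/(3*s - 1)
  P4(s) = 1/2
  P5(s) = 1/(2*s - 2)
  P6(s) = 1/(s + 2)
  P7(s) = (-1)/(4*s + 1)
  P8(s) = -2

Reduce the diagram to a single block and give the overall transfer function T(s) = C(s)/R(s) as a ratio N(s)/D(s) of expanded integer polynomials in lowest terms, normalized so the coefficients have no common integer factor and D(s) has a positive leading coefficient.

Answer: (16*s^4 + 36*s^3 - 8*s^2 - 36*s - 8)/(4*s^5 + 25*s^4 + 34*s^3 - 13*s^2 - 30*s - 40)

Working:
Step 1: reduce the parallel group P6, P7 = (3*s - 1)/(4*s^2 + 9*s + 2)
Step 2: cascade P2, P3, P4, P5, (P6+P7), P8 = (s^2 + 2*s - 8)/(4*s^4 + 9*s^3 - 2*s^2 - 9*s - 2)
Step 3: collapse the loop (P1 forward, (P2*P3*P4*P5*(P6+P7)*P8) return), giving the overall T(s)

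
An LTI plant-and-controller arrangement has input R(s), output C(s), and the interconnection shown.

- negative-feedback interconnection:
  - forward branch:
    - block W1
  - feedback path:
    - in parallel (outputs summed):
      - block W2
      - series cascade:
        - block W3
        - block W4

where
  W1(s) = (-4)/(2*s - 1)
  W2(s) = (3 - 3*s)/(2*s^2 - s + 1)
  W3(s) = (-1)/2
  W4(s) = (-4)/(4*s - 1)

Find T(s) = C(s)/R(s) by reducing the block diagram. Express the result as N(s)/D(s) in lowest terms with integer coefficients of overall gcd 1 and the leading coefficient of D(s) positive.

The answer is (-32*s^3 + 24*s^2 - 20*s + 4)/(16*s^4 - 20*s^3 + 48*s^2 - 59*s + 5).

Reasoning:
[1] cascade W3, W4; result 2/(4*s - 1)
[2] reduce the parallel group W2, (W3*W4); result (-8*s^2 + 13*s - 1)/(8*s^3 - 6*s^2 + 5*s - 1)
[3] feedback reduction of W1, (W2+(W3*W4)); the result is T(s) itself (integer coefficients, no common factor, positive leading denominator coefficient)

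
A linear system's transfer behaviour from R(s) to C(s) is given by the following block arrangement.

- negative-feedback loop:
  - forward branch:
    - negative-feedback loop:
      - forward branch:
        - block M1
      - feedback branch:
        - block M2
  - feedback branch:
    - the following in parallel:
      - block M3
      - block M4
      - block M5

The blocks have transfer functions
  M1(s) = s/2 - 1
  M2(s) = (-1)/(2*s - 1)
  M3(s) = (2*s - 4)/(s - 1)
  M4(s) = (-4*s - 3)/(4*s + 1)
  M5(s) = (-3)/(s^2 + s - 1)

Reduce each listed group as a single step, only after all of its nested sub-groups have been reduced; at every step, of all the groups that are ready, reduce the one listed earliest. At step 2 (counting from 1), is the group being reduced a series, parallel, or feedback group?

Step 1. feedback reduction of M1, M2
Step 2. reduce the parallel group M3, M4, M5
Step 3. feedback reduction of [M1/(1+M1*M2)], (M3+M4+M5)
At step 2 the group reduced is parallel.

Hence the answer: parallel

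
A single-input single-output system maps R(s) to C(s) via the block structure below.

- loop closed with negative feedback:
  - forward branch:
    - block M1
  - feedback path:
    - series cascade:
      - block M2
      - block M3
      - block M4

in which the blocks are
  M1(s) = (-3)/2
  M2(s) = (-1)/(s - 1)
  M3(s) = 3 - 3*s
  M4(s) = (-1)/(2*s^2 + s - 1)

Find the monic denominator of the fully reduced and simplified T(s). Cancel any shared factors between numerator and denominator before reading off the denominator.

Step 1 - reduce the series chain M2, M3, M4 -> (-3)/(2*s^2 + s - 1)
Step 2 - feedback reduction of M1, (M2*M3*M4) -> (-6*s^2 - 3*s + 3)/(4*s^2 + 2*s + 7)
No further cancellation is possible in the step-2 result, so that is T(s). Its denominator becomes monic after dividing by the leading coefficient 4.

Hence the answer: s^2 + s/2 + 7/4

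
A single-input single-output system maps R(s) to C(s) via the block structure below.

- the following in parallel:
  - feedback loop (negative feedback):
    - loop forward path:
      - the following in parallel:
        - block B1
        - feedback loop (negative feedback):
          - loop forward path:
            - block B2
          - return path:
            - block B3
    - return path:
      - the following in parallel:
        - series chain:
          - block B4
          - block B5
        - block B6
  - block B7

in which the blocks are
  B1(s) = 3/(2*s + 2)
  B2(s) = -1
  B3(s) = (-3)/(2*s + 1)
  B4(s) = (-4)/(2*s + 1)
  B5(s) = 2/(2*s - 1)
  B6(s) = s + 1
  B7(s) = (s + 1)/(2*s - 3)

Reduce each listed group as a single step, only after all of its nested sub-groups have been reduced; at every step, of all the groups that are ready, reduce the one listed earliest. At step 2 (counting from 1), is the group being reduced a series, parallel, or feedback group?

1. collapse the loop (B2 forward, B3 return)
2. combine B1, [B2/(1+B2*B3)] in parallel
3. reduce the series chain B4, B5
4. add (B4*B5), B6 (parallel)
5. close the feedback loop around (B1+[B2/(1+B2*B3)]), ((B4*B5)+B6)
6. reduce the parallel group [(B1+[B2/(1+B2*B3)])/(1+(B1+[B2/(1+B2*B3)])*((B4*B5)+B6))], B7
Step 2 collapses a parallel group.

Final answer: parallel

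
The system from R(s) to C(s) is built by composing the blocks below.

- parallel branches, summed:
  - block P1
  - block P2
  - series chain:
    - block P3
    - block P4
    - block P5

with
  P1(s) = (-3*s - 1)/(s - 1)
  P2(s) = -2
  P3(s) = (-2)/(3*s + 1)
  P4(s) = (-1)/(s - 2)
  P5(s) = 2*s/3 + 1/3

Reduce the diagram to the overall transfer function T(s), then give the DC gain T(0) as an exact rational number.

The answer is -4/3.

Reasoning:
Step 1. combine P3, P4, P5 in series = (4*s + 2)/(9*s^2 - 15*s - 6)
Step 2. reduce the parallel group P1, P2, (P3*P4*P5) = (-45*s^3 + 88*s^2 + 13*s - 8)/(9*s^3 - 24*s^2 + 9*s + 6)
Evaluating the step-2 result (the overall T(s)) at s = 0 gives T(0) = -8/6 = -4/3.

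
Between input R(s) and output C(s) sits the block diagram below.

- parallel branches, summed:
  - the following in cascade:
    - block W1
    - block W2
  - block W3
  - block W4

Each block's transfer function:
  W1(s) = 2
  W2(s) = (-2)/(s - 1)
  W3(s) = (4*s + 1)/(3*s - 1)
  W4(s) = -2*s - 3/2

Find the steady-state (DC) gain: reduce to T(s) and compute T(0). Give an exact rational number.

Reducing step by step:

(1) reduce the series chain W1, W2; result (-4)/(s - 1)
(2) reduce the parallel group (W1*W2), W3, W4; result (-12*s^3 + 15*s^2 - 22*s + 3)/(6*s^2 - 8*s + 2)
Step 2 gives the overall T(s). Then T(0) = 3/2.

Answer: 3/2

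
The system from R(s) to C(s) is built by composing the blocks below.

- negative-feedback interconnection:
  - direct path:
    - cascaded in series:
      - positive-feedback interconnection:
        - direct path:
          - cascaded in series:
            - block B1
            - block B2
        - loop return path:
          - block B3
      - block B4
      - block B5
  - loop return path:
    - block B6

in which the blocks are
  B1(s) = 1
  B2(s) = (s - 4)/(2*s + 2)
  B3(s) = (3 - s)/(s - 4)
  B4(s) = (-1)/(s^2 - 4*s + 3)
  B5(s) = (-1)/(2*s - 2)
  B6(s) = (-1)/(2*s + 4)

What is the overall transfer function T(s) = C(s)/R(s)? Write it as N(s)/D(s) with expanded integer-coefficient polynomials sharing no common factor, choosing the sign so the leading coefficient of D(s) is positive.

(1) series reduction of B1, B2: (s - 4)/(2*s + 2)
(2) apply the feedback formula to (B1*B2), B3: (s - 4)/(3*s - 1)
(3) series reduction of [(B1*B2)/(1-(B1*B2)*B3)], B4, B5: (s - 4)/(6*s^4 - 32*s^3 + 52*s^2 - 32*s + 6)
(4) close the feedback loop around ([(B1*B2)/(1-(B1*B2)*B3)]*B4*B5), B6, giving the overall T(s)

Hence the answer: (2*s^2 - 4*s - 16)/(12*s^5 - 40*s^4 - 24*s^3 + 144*s^2 - 117*s + 28)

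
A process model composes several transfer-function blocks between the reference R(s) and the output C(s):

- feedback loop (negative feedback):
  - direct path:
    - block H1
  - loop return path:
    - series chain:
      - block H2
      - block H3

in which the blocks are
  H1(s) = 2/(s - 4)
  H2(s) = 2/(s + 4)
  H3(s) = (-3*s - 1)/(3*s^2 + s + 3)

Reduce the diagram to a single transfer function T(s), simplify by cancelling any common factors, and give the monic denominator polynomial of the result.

1. multiply H2, H3 (series): (-6*s - 2)/(3*s^3 + 13*s^2 + 7*s + 12)
2. close the feedback loop around H1, (H2*H3): (6*s^3 + 26*s^2 + 14*s + 24)/(3*s^4 + s^3 - 45*s^2 - 28*s - 52)
Step 2 gives the fully reduced T(s), with no common factor left to cancel. The denominator's leading coefficient is 3, so divide each of its coefficients by 3 to get the monic form.

Final answer: s^4 + s^3/3 - 15*s^2 - 28*s/3 - 52/3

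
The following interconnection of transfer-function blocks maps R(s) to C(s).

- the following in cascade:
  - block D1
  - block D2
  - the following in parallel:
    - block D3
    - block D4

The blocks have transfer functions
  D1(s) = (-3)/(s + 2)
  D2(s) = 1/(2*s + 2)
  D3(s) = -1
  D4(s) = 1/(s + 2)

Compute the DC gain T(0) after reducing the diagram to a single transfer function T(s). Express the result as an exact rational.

Step 1. reduce the parallel group D3, D4: (-s - 1)/(s + 2)
Step 2. cascade D1, D2, (D3+D4): 3/(2*s^2 + 8*s + 8)
DC gain: substitute s = 0 into T(s) from step 2: T(0) = 3/8.

Answer: 3/8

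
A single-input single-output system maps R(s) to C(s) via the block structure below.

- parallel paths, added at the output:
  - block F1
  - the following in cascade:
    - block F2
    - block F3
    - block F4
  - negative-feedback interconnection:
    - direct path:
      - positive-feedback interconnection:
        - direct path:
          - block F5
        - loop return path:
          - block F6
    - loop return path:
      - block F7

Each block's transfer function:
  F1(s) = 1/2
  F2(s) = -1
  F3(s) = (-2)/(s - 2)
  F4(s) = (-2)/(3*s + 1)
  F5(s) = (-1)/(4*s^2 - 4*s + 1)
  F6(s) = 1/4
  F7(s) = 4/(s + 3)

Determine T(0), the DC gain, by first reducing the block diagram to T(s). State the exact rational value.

[1] multiply F2, F3, F4 (series), giving (-4)/(3*s^2 - 5*s - 2)
[2] reduce the feedback loop with forward F5 and return F6, giving (-4)/(16*s^2 - 16*s + 5)
[3] reduce the feedback loop with forward [F5/(1-F5*F6)] and return F7, giving (-4*s - 12)/(16*s^3 + 32*s^2 - 43*s - 1)
[4] sum the parallel branches F1, (F2*F3*F4), [[F5/(1-F5*F6)]/(1+[F5/(1-F5*F6)]*F7)], giving (48*s^5 + 16*s^4 - 473*s^3 - 140*s^2 + 571*s + 58)/(96*s^5 + 32*s^4 - 642*s^3 + 296*s^2 + 182*s + 4)
Evaluating the step-4 result (the overall T(s)) at s = 0 gives T(0) = 58/4 = 29/2.

Final answer: 29/2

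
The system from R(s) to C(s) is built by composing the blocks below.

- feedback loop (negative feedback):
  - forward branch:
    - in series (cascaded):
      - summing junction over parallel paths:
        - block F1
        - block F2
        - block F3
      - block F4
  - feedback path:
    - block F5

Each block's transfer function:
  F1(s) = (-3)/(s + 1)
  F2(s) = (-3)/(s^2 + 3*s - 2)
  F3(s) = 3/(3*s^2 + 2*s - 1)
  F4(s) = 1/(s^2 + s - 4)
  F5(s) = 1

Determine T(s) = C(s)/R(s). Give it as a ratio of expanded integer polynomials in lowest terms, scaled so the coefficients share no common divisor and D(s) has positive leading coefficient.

The answer is (-9*s^3 - 30*s^2 + 30*s - 9)/(3*s^6 + 14*s^5 - 2*s^4 - 61*s^3 - 31*s^2 + 60*s - 17).

Reasoning:
[1] parallel reduction of F1, F2, F3, giving (-9*s^3 - 30*s^2 + 30*s - 9)/(3*s^4 + 11*s^3 - s^2 - 7*s + 2)
[2] reduce the series chain (F1+F2+F3), F4, giving (-9*s^3 - 30*s^2 + 30*s - 9)/(3*s^6 + 14*s^5 - 2*s^4 - 52*s^3 - s^2 + 30*s - 8)
[3] close the feedback loop around ((F1+F2+F3)*F4), F5, giving the overall T(s)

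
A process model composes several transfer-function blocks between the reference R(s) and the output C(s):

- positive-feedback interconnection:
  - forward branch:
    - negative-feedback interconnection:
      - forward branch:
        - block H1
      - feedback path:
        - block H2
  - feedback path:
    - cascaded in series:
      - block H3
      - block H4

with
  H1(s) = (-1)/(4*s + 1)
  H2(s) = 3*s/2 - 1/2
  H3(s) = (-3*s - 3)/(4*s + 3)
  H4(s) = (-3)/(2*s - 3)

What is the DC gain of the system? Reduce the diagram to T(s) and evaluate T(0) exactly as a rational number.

Step 1 - feedback reduction of H1, H2 = (-2)/(5*s + 3)
Step 2 - reduce the series chain H3, H4 = (9*s + 9)/(8*s^2 - 6*s - 9)
Step 3 - feedback reduction of [H1/(1+H1*H2)], (H3*H4) = (-16*s^2 + 12*s + 18)/(40*s^3 - 6*s^2 - 45*s - 9)
That last expression is T(s); at s = 0 only the constant terms survive, so T(0) = 18/(-9) = -2.

Final answer: -2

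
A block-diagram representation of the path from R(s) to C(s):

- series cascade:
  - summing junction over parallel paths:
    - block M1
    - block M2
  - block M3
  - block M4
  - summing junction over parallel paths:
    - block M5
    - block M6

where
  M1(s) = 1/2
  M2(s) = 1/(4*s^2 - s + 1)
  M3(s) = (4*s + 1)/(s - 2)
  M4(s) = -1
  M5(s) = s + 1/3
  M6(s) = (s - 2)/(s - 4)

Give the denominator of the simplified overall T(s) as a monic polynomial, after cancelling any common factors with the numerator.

Reducing step by step:

(1) reduce the parallel group M1, M2; result (4*s^2 - s + 3)/(8*s^2 - 2*s + 2)
(2) add M5, M6 (parallel); result (3*s^2 - 8*s - 10)/(3*s - 12)
(3) combine (M1+M2), M3, M4, (M5+M6) in series; result (-48*s^5 + 128*s^4 + 127*s^3 + 79*s^2 + 134*s + 30)/(24*s^4 - 150*s^3 + 234*s^2 - 84*s + 48)
No further cancellation is possible in the step-3 result, so that is T(s). Its denominator becomes monic after dividing by the leading coefficient 24.

Answer: s^4 - 25*s^3/4 + 39*s^2/4 - 7*s/2 + 2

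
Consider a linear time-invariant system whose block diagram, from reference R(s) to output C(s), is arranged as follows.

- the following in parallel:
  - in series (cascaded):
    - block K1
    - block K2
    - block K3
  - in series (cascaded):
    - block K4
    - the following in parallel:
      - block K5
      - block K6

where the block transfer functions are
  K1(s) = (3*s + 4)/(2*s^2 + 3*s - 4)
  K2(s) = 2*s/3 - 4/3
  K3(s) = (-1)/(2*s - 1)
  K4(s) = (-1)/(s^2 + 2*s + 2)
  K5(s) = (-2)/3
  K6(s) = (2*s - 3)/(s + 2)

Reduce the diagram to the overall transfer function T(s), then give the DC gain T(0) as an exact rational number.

1. combine K1, K2, K3 in series, giving (-6*s^2 + 4*s + 16)/(12*s^3 + 12*s^2 - 33*s + 12)
2. combine K5, K6 in parallel, giving (4*s - 13)/(3*s + 6)
3. combine K4, (K5+K6) in series, giving (13 - 4*s)/(3*s^3 + 12*s^2 + 18*s + 12)
4. combine (K1*K2*K3), (K4*(K5+K6)) in parallel, giving (-6*s^5 - 36*s^4 + 32*s^3 + 160*s^2 - 47*s + 116)/(12*s^6 + 60*s^5 + 87*s^4 - 102*s^2 - 60*s + 48)
The step-4 result is T(s). Setting s = 0: T(0) = 116/48 = 29/12.

Final answer: 29/12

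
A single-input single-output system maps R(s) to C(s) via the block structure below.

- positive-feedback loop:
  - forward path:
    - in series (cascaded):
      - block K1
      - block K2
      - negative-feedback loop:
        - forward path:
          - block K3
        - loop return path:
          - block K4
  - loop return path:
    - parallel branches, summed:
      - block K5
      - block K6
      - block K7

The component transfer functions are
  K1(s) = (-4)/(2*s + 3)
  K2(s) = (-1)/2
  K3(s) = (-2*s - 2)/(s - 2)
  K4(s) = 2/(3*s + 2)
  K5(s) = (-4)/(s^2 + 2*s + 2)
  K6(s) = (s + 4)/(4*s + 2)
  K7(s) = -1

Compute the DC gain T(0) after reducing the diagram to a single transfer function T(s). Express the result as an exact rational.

Reducing step by step:

1. feedback reduction of K3, K4: (-6*s^2 - 10*s - 4)/(3*s^2 - 8*s - 8)
2. combine K1, K2, [K3/(1+K3*K4)] in series: (-12*s^2 - 20*s - 8)/(6*s^3 - 7*s^2 - 40*s - 24)
3. reduce the parallel group K5, K6, K7: (-3*s^3 - 4*s^2 - 18*s - 4)/(4*s^3 + 10*s^2 + 12*s + 4)
4. close the feedback loop around (K1*K2*[K3/(1+K3*K4)]), (K5+K6+K7): (-24*s^5 - 100*s^4 - 188*s^3 - 184*s^2 - 88*s - 16)/(12*s^6 - 2*s^5 - 133*s^4 - 438*s^3 - 594*s^2 - 336*s - 64)
Step 4 gives the overall T(s). Then T(0) = -16/(-64) = 1/4.

Answer: 1/4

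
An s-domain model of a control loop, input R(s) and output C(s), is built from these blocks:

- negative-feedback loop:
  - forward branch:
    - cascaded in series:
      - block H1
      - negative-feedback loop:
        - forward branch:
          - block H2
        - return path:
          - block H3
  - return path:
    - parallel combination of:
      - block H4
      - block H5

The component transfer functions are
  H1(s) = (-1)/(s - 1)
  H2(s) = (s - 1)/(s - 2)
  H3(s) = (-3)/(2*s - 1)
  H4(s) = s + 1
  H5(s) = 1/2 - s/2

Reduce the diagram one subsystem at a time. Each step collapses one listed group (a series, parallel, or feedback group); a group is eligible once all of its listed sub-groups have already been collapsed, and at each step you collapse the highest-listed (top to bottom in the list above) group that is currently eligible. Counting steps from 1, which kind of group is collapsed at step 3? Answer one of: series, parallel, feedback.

Answer: parallel

Working:
Step 1. close the feedback loop around H2, H3
Step 2. series reduction of H1, [H2/(1+H2*H3)]
Step 3. parallel reduction of H4, H5
Step 4. apply the feedback formula to (H1*[H2/(1+H2*H3)]), (H4+H5)
So the answer for step 3 is parallel.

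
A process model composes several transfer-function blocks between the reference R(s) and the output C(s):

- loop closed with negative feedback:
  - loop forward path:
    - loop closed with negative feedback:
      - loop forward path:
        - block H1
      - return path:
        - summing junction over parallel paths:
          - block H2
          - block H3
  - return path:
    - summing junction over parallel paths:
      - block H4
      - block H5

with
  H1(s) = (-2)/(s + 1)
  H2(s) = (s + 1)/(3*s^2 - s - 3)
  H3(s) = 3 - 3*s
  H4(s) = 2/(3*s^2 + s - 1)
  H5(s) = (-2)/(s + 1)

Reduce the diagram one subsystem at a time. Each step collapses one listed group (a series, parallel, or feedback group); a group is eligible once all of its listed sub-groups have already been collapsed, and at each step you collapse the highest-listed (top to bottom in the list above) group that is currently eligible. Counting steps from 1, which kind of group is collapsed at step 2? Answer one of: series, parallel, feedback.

Reducing step by step:

[1] parallel reduction of H2, H3
[2] apply the feedback formula to H1, (H2+H3)
[3] reduce the parallel group H4, H5
[4] collapse the loop ([H1/(1+H1*(H2+H3))] forward, (H4+H5) return)
At step 2 the group reduced is feedback.

Answer: feedback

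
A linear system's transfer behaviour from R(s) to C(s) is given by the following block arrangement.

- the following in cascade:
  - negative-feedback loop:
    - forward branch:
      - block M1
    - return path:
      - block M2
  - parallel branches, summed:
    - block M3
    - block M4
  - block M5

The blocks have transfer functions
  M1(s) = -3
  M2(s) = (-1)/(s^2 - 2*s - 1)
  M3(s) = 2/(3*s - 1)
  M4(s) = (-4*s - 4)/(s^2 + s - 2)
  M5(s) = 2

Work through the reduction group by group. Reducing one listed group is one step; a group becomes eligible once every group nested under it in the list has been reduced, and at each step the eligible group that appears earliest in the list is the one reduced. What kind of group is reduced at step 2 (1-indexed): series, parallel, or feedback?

Step 1. close the feedback loop around M1, M2
Step 2. reduce the parallel group M3, M4
Step 3. cascade [M1/(1+M1*M2)], (M3+M4), M5
Step 2: parallel.

Final answer: parallel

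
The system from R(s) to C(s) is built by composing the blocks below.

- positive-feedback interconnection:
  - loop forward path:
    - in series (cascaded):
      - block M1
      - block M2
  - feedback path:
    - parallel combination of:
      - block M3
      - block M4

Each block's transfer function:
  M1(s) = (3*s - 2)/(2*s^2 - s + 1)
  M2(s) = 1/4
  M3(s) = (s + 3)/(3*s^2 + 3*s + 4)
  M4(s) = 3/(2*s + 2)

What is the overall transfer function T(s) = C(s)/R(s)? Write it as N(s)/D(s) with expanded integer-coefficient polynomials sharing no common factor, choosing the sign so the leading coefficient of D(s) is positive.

First reduce the diagram to T(s).

Step 1: cascade M1, M2; result (3*s - 2)/(8*s^2 - 4*s + 4)
Step 2: sum the parallel branches M3, M4; result (11*s^2 + 17*s + 18)/(6*s^3 + 12*s^2 + 14*s + 8)
Step 3: feedback reduction of (M1*M2), (M3+M4), giving the overall T(s)

Answer: (18*s^4 + 24*s^3 + 18*s^2 - 4*s - 16)/(48*s^5 + 72*s^4 + 55*s^3 + 27*s^2 + 4*s + 68)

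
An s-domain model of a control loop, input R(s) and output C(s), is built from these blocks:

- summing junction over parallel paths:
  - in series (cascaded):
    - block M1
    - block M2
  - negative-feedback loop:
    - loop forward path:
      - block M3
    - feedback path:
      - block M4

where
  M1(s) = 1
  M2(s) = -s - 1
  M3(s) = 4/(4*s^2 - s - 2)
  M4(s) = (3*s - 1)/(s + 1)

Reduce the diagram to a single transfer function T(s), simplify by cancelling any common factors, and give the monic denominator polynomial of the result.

1. combine M1, M2 in series, giving -s - 1
2. feedback reduction of M3, M4, giving (4*s + 4)/(4*s^3 + 3*s^2 + 9*s - 6)
3. add (M1*M2), [M3/(1+M3*M4)] (parallel), giving (-4*s^4 - 7*s^3 - 12*s^2 + s + 10)/(4*s^3 + 3*s^2 + 9*s - 6)
T(s) is the step-3 result (common factors already cancelled). Leading coefficient of the denominator: 4. Divide through by 4 for the monic polynomial.

Therefore the answer is s^3 + 3*s^2/4 + 9*s/4 - 3/2.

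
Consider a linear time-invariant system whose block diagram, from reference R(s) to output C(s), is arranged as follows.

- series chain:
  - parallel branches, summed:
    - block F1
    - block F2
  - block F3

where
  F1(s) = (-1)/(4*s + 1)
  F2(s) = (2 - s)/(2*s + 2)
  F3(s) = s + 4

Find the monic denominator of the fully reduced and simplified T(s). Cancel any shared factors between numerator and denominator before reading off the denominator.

First reduce the diagram to T(s).

(1) parallel reduction of F1, F2 gives (-4*s^2 + 5*s)/(8*s^2 + 10*s + 2)
(2) combine (F1+F2), F3 in series gives (-4*s^3 - 11*s^2 + 20*s)/(8*s^2 + 10*s + 2)
No further cancellation is possible in the step-2 result, so that is T(s). Its denominator becomes monic after dividing by the leading coefficient 8.

Answer: s^2 + 5*s/4 + 1/4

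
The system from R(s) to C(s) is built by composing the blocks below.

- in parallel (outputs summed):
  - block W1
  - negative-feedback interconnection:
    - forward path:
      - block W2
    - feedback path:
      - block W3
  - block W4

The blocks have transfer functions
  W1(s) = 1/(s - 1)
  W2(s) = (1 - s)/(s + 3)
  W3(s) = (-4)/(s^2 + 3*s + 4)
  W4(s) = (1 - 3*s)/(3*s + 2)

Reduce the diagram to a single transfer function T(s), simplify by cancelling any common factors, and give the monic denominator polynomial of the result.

Reducing step by step:

Step 1. feedback reduction of W2, W3; result (-s^3 - 2*s^2 - s + 4)/(s^3 + 6*s^2 + 17*s + 8)
Step 2. add W1, [W2/(1+W2*W3)], W4 (parallel); result (-6*s^5 - 16*s^4 - 7*s^3 + 118*s^2 + 71*s)/(3*s^5 + 17*s^4 + 43*s^3 - 5*s^2 - 42*s - 16)
No further cancellation is possible in the step-2 result, so that is T(s). Its denominator becomes monic after dividing by the leading coefficient 3.

Answer: s^5 + 17*s^4/3 + 43*s^3/3 - 5*s^2/3 - 14*s - 16/3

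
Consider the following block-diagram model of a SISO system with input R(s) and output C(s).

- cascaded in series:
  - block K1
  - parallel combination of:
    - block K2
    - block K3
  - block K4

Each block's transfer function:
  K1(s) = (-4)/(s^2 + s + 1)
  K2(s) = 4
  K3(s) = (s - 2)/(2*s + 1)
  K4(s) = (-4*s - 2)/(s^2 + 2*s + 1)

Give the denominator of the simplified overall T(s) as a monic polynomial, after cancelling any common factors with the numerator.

The answer is s^4 + 3*s^3 + 4*s^2 + 3*s + 1.

Reasoning:
(1) combine K2, K3 in parallel; result (9*s + 2)/(2*s + 1)
(2) multiply K1, (K2+K3), K4 (series); result (72*s + 16)/(s^4 + 3*s^3 + 4*s^2 + 3*s + 1)
The result of step 2 is T(s) in lowest terms. Its denominator already has leading coefficient 1, so it is monic as it stands.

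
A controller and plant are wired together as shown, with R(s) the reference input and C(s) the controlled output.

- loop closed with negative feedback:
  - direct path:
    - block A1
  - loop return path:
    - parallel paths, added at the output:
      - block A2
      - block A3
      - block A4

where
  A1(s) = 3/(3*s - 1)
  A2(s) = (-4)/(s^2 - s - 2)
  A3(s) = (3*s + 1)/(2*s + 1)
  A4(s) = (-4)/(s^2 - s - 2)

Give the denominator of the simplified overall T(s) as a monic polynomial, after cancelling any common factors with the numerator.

Answer: s^4 + 2*s^3/3 - 10*s^2/3 - 35*s/3 - 14/3

Working:
[1] add A2, A3, A4 (parallel): (3*s^3 - 2*s^2 - 23*s - 10)/(2*s^3 - s^2 - 5*s - 2)
[2] reduce the feedback loop with forward A1 and return (A2+A3+A4): (6*s^3 - 3*s^2 - 15*s - 6)/(6*s^4 + 4*s^3 - 20*s^2 - 70*s - 28)
The result of step 2 is T(s) in lowest terms. Its denominator has leading coefficient 6; dividing the denominator through by 6 makes it monic.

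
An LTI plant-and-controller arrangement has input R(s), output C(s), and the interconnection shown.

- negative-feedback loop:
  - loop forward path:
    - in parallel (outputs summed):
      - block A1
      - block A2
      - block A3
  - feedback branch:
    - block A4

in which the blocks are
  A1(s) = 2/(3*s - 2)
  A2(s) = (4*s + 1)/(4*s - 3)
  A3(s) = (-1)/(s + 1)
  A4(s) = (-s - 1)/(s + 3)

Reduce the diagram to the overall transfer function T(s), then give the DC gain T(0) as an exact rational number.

Step 1: combine A1, A2, A3 in parallel: (12*s^3 + 3*s^2 + 12*s - 14)/(12*s^3 - 5*s^2 - 11*s + 6)
Step 2: close the feedback loop around (A1+A2+A3), A4: (12*s^4 + 39*s^3 + 21*s^2 + 22*s - 42)/(16*s^3 - 41*s^2 - 25*s + 32)
Evaluating the step-2 result (the overall T(s)) at s = 0 gives T(0) = -42/32 = -21/16.

Final answer: -21/16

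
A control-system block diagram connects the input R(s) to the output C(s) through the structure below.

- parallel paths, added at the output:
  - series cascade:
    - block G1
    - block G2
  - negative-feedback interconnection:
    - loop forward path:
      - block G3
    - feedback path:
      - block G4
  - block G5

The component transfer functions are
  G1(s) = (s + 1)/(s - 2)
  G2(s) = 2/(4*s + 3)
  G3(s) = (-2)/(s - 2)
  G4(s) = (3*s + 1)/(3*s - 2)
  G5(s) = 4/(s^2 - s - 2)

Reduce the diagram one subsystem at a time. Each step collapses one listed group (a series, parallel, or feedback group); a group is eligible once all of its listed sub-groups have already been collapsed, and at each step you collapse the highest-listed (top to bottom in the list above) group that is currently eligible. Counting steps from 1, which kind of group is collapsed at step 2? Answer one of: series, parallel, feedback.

Answer: feedback

Working:
[1] cascade G1, G2
[2] close the feedback loop around G3, G4
[3] parallel reduction of (G1*G2), [G3/(1+G3*G4)], G5
Step 2: feedback.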